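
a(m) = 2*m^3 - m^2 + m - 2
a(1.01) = 0.05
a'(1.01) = 5.10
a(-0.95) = -5.57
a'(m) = 6*m^2 - 2*m + 1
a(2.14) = 15.16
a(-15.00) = -6992.00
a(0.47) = -1.54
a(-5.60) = -390.19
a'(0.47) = 1.39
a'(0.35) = 1.04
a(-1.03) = -6.28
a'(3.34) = 61.25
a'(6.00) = 205.00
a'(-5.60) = 200.36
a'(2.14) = 24.20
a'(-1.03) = 9.43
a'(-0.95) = 8.32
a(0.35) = -1.69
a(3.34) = 64.70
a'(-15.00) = 1381.00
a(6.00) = 400.00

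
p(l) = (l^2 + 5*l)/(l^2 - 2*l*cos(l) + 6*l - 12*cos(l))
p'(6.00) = 0.09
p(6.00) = 1.35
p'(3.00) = 0.05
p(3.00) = 0.54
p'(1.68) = -0.74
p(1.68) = 0.77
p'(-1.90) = -1.33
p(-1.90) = 1.15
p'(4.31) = 0.31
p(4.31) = 0.76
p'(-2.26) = -1.50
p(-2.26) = 1.68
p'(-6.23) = 14.21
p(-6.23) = 4.05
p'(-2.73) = -0.02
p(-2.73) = 2.11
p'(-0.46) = -0.35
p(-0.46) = 0.17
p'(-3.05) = 1.18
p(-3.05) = 1.90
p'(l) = (2*l + 5)/(l^2 - 2*l*cos(l) + 6*l - 12*cos(l)) + (l^2 + 5*l)*(-2*l*sin(l) - 2*l - 12*sin(l) + 2*cos(l) - 6)/(l^2 - 2*l*cos(l) + 6*l - 12*cos(l))^2 = (-2*l*(l + 5)*(l*sin(l) + l + 6*sin(l) - cos(l) + 3) + (2*l + 5)*(l^2 - 2*l*cos(l) + 6*l - 12*cos(l)))/((l + 6)^2*(l - 2*cos(l))^2)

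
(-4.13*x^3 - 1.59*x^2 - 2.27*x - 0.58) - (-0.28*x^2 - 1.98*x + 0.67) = -4.13*x^3 - 1.31*x^2 - 0.29*x - 1.25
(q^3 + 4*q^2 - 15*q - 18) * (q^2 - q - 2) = q^5 + 3*q^4 - 21*q^3 - 11*q^2 + 48*q + 36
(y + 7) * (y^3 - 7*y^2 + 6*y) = y^4 - 43*y^2 + 42*y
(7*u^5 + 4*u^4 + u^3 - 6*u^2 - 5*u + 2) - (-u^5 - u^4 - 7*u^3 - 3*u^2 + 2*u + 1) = 8*u^5 + 5*u^4 + 8*u^3 - 3*u^2 - 7*u + 1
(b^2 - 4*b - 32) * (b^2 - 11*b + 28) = b^4 - 15*b^3 + 40*b^2 + 240*b - 896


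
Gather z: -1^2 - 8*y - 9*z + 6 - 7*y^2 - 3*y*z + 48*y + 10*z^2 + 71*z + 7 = -7*y^2 + 40*y + 10*z^2 + z*(62 - 3*y) + 12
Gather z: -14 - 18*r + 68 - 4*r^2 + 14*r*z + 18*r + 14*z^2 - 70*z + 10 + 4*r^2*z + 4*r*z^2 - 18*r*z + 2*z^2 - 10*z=-4*r^2 + z^2*(4*r + 16) + z*(4*r^2 - 4*r - 80) + 64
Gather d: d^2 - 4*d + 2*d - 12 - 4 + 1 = d^2 - 2*d - 15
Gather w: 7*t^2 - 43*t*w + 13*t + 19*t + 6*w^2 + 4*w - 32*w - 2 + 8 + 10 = 7*t^2 + 32*t + 6*w^2 + w*(-43*t - 28) + 16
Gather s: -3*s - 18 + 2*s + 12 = -s - 6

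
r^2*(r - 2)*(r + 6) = r^4 + 4*r^3 - 12*r^2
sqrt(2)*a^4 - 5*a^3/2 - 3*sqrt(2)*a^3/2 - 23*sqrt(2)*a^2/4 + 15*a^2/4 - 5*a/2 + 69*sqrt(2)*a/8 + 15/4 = (a - 3/2)*(a - 5*sqrt(2)/2)*(a + sqrt(2))*(sqrt(2)*a + 1/2)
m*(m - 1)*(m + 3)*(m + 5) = m^4 + 7*m^3 + 7*m^2 - 15*m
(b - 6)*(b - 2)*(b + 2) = b^3 - 6*b^2 - 4*b + 24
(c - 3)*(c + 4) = c^2 + c - 12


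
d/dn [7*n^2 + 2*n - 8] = 14*n + 2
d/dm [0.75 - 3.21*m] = -3.21000000000000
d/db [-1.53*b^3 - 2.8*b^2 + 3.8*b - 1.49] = -4.59*b^2 - 5.6*b + 3.8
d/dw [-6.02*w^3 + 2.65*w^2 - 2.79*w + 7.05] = -18.06*w^2 + 5.3*w - 2.79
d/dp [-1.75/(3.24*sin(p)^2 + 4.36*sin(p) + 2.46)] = (11.34*sin(p) + 7.63)*cos(p)/(3.24*sin(p)^2 + 4.36*sin(p) + 2.46)^2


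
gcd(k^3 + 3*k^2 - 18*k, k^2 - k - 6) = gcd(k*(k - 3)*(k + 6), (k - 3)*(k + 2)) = k - 3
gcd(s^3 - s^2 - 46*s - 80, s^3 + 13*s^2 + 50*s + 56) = s + 2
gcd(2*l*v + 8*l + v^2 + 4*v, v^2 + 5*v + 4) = v + 4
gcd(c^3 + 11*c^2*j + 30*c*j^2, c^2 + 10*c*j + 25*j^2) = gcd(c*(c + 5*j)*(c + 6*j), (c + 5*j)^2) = c + 5*j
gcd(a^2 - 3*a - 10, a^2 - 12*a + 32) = 1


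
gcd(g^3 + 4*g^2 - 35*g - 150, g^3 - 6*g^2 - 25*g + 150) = g^2 - g - 30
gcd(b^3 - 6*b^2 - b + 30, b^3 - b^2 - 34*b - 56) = b + 2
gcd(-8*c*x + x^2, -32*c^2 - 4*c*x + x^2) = -8*c + x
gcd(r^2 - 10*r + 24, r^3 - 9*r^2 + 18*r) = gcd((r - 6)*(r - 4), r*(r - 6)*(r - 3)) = r - 6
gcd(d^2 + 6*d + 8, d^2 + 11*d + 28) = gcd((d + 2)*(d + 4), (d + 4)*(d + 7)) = d + 4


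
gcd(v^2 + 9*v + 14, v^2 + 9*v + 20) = 1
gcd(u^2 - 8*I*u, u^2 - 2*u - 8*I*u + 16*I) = u - 8*I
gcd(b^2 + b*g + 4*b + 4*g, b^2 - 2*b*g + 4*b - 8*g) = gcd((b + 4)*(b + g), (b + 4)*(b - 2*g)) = b + 4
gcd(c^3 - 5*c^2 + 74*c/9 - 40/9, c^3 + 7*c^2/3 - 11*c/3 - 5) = c - 5/3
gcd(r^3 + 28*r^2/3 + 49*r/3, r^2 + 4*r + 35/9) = r + 7/3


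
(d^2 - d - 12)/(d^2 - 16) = (d + 3)/(d + 4)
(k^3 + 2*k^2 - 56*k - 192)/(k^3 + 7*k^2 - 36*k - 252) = (k^2 - 4*k - 32)/(k^2 + k - 42)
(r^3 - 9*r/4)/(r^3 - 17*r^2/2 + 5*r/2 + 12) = r*(2*r + 3)/(2*(r^2 - 7*r - 8))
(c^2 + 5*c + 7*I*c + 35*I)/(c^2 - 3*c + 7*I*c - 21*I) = (c + 5)/(c - 3)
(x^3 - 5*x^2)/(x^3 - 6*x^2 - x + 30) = x^2/(x^2 - x - 6)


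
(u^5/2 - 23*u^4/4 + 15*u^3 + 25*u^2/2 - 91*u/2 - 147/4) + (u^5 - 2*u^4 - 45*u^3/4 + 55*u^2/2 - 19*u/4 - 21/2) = 3*u^5/2 - 31*u^4/4 + 15*u^3/4 + 40*u^2 - 201*u/4 - 189/4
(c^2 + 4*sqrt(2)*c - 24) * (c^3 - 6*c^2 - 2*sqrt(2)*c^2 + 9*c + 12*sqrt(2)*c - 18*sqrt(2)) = c^5 - 6*c^4 + 2*sqrt(2)*c^4 - 31*c^3 - 12*sqrt(2)*c^3 + 66*sqrt(2)*c^2 + 240*c^2 - 288*sqrt(2)*c - 360*c + 432*sqrt(2)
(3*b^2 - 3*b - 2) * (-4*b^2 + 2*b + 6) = -12*b^4 + 18*b^3 + 20*b^2 - 22*b - 12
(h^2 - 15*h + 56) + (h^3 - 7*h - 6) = h^3 + h^2 - 22*h + 50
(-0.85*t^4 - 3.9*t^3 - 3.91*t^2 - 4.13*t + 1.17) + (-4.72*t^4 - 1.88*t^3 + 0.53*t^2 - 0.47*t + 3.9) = -5.57*t^4 - 5.78*t^3 - 3.38*t^2 - 4.6*t + 5.07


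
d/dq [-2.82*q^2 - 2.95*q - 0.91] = -5.64*q - 2.95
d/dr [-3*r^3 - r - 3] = -9*r^2 - 1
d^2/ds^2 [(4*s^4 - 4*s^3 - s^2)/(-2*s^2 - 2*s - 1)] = 2*(-16*s^6 - 48*s^5 - 72*s^4 - 60*s^3 - 6*s^2 + 12*s + 1)/(8*s^6 + 24*s^5 + 36*s^4 + 32*s^3 + 18*s^2 + 6*s + 1)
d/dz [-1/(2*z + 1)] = 2/(2*z + 1)^2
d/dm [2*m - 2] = 2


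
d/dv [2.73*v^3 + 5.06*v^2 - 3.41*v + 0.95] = 8.19*v^2 + 10.12*v - 3.41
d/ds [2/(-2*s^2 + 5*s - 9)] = 2*(4*s - 5)/(2*s^2 - 5*s + 9)^2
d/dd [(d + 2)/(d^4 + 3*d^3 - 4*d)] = (-3*d^2 - 2*d + 2)/(d^2*(d^4 + 2*d^3 - 3*d^2 - 4*d + 4))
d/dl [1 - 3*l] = -3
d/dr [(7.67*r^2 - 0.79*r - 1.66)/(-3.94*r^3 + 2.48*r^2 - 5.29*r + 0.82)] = (30.2198*r^4 - 6.2252*r^3 - 58.2363*r^2 + 20.8124*r - 9.4292)/(15.5236*r^6 - 19.5424*r^5 + 47.8356*r^4 - 32.7*r^3 + 32.0513*r^2 - 8.6756*r + 0.6724)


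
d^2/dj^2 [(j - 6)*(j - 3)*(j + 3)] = 6*j - 12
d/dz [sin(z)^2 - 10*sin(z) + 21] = 2*(sin(z) - 5)*cos(z)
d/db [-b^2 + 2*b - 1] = 2 - 2*b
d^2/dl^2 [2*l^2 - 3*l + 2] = 4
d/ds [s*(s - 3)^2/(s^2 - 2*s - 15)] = (s - 3)*(-2*s*(s - 3)*(s - 1) + 3*(1 - s)*(-s^2 + 2*s + 15))/(-s^2 + 2*s + 15)^2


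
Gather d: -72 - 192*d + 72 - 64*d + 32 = 32 - 256*d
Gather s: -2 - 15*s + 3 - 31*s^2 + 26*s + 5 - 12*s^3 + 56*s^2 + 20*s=-12*s^3 + 25*s^2 + 31*s + 6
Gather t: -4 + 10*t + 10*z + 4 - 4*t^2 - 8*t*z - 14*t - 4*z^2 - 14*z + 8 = -4*t^2 + t*(-8*z - 4) - 4*z^2 - 4*z + 8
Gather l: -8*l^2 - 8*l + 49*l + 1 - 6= -8*l^2 + 41*l - 5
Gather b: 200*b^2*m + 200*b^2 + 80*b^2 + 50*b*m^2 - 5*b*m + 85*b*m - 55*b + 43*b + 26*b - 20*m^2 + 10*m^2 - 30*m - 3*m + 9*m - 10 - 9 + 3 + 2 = b^2*(200*m + 280) + b*(50*m^2 + 80*m + 14) - 10*m^2 - 24*m - 14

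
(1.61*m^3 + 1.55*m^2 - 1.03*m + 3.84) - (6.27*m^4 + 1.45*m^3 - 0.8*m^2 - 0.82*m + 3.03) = -6.27*m^4 + 0.16*m^3 + 2.35*m^2 - 0.21*m + 0.81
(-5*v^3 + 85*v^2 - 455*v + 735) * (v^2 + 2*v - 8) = -5*v^5 + 75*v^4 - 245*v^3 - 855*v^2 + 5110*v - 5880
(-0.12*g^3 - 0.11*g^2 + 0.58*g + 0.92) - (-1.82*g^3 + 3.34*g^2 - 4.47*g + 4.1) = 1.7*g^3 - 3.45*g^2 + 5.05*g - 3.18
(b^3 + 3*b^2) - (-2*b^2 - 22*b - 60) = b^3 + 5*b^2 + 22*b + 60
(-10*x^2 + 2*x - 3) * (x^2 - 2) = -10*x^4 + 2*x^3 + 17*x^2 - 4*x + 6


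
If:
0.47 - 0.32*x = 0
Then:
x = 1.47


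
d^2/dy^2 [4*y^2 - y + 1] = 8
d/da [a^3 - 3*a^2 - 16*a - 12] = 3*a^2 - 6*a - 16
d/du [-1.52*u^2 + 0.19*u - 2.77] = 0.19 - 3.04*u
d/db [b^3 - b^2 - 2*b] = 3*b^2 - 2*b - 2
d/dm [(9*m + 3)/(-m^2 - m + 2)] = 3*(3*m^2 + 2*m + 7)/(m^4 + 2*m^3 - 3*m^2 - 4*m + 4)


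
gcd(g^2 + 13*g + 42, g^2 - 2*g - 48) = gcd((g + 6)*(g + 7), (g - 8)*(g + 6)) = g + 6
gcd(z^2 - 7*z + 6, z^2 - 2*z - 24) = z - 6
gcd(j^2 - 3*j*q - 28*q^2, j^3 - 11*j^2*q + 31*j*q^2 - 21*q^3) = -j + 7*q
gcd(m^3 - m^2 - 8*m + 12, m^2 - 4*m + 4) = m^2 - 4*m + 4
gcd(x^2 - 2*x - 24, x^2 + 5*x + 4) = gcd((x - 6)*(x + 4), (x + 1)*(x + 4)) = x + 4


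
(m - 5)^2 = m^2 - 10*m + 25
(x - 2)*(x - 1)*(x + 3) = x^3 - 7*x + 6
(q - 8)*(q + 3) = q^2 - 5*q - 24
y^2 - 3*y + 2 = (y - 2)*(y - 1)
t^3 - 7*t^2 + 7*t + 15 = (t - 5)*(t - 3)*(t + 1)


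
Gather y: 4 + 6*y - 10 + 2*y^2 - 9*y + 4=2*y^2 - 3*y - 2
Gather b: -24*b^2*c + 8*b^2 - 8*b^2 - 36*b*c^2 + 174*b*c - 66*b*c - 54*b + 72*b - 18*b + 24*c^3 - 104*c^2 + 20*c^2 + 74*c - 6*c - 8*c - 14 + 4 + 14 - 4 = -24*b^2*c + b*(-36*c^2 + 108*c) + 24*c^3 - 84*c^2 + 60*c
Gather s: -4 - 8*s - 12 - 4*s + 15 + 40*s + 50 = 28*s + 49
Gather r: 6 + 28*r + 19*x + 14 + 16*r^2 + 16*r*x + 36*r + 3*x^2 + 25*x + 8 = 16*r^2 + r*(16*x + 64) + 3*x^2 + 44*x + 28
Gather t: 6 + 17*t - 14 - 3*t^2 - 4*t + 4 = -3*t^2 + 13*t - 4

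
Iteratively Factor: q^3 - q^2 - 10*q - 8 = (q + 2)*(q^2 - 3*q - 4) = (q - 4)*(q + 2)*(q + 1)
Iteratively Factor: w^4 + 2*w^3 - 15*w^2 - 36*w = (w + 3)*(w^3 - w^2 - 12*w) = w*(w + 3)*(w^2 - w - 12) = w*(w + 3)^2*(w - 4)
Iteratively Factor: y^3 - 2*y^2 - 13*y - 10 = (y + 2)*(y^2 - 4*y - 5) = (y - 5)*(y + 2)*(y + 1)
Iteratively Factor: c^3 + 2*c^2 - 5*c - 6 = (c - 2)*(c^2 + 4*c + 3) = (c - 2)*(c + 3)*(c + 1)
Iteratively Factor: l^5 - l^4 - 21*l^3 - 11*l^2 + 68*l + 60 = (l - 5)*(l^4 + 4*l^3 - l^2 - 16*l - 12) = (l - 5)*(l - 2)*(l^3 + 6*l^2 + 11*l + 6) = (l - 5)*(l - 2)*(l + 2)*(l^2 + 4*l + 3) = (l - 5)*(l - 2)*(l + 1)*(l + 2)*(l + 3)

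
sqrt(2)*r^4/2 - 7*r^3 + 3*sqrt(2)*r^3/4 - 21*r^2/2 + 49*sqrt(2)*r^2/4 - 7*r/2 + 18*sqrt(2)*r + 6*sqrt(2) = (r + 1/2)*(r - 4*sqrt(2))*(r - 3*sqrt(2))*(sqrt(2)*r/2 + sqrt(2)/2)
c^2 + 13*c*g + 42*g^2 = (c + 6*g)*(c + 7*g)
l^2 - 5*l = l*(l - 5)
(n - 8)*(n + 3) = n^2 - 5*n - 24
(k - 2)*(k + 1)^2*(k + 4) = k^4 + 4*k^3 - 3*k^2 - 14*k - 8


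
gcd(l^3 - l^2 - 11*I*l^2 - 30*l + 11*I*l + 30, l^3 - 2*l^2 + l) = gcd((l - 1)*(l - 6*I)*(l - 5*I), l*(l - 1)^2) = l - 1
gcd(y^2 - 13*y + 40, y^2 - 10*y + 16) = y - 8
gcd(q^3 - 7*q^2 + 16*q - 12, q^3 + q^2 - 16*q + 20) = q^2 - 4*q + 4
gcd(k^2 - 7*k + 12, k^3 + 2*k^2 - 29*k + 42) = k - 3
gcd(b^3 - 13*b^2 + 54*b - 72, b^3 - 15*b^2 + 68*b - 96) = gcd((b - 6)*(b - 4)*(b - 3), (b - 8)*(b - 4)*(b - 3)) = b^2 - 7*b + 12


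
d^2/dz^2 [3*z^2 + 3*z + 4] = 6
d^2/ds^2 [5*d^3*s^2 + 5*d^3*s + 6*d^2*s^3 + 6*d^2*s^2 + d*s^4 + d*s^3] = 2*d*(5*d^2 + 18*d*s + 6*d + 6*s^2 + 3*s)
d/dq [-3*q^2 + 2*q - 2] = 2 - 6*q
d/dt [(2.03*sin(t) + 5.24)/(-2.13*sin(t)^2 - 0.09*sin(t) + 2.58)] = (4.3239*sin(t)^2 + 22.3224*sin(t) + 5.709)*cos(t)/(4.5369*sin(t)^4 + 0.3834*sin(t)^3 - 10.9827*sin(t)^2 - 0.4644*sin(t) + 6.6564)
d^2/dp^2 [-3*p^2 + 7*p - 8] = -6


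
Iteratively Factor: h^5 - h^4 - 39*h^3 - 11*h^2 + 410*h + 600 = (h + 2)*(h^4 - 3*h^3 - 33*h^2 + 55*h + 300) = (h + 2)*(h + 4)*(h^3 - 7*h^2 - 5*h + 75) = (h - 5)*(h + 2)*(h + 4)*(h^2 - 2*h - 15) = (h - 5)^2*(h + 2)*(h + 4)*(h + 3)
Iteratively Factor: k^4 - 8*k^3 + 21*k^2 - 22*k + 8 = (k - 4)*(k^3 - 4*k^2 + 5*k - 2) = (k - 4)*(k - 1)*(k^2 - 3*k + 2) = (k - 4)*(k - 2)*(k - 1)*(k - 1)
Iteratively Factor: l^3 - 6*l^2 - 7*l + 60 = (l - 5)*(l^2 - l - 12) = (l - 5)*(l - 4)*(l + 3)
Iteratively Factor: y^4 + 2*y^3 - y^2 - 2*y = (y)*(y^3 + 2*y^2 - y - 2) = y*(y - 1)*(y^2 + 3*y + 2) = y*(y - 1)*(y + 1)*(y + 2)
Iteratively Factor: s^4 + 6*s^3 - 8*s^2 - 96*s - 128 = (s + 4)*(s^3 + 2*s^2 - 16*s - 32) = (s + 2)*(s + 4)*(s^2 - 16) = (s - 4)*(s + 2)*(s + 4)*(s + 4)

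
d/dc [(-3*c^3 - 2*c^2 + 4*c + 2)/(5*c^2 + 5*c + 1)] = 3*(-5*c^4 - 10*c^3 - 13*c^2 - 8*c - 2)/(25*c^4 + 50*c^3 + 35*c^2 + 10*c + 1)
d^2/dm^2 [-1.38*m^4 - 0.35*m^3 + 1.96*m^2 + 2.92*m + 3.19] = -16.56*m^2 - 2.1*m + 3.92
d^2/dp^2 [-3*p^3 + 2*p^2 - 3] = 4 - 18*p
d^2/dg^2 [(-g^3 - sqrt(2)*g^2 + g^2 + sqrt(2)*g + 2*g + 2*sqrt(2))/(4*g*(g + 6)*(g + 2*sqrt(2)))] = (sqrt(2)*g^6 + 7*g^6 + 6*g^5 + 39*sqrt(2)*g^5 + 6*sqrt(2)*g^4 + 120*g^4 - 16*g^3 + 140*sqrt(2)*g^3 + 264*sqrt(2)*g^2 + 432*g^2 + 288*sqrt(2)*g + 864*g + 576*sqrt(2))/(2*g^3*(g^6 + 6*sqrt(2)*g^5 + 18*g^5 + 132*g^4 + 108*sqrt(2)*g^4 + 648*g^3 + 664*sqrt(2)*g^3 + 1584*sqrt(2)*g^2 + 2592*g^2 + 1728*sqrt(2)*g + 5184*g + 3456*sqrt(2)))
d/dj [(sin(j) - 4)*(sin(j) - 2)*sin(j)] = (3*sin(j)^2 - 12*sin(j) + 8)*cos(j)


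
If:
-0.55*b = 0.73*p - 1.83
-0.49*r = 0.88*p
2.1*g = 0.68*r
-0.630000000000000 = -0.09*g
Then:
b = 19.30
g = 7.00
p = -12.04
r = 21.62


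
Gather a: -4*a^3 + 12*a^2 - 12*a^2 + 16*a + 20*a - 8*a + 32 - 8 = -4*a^3 + 28*a + 24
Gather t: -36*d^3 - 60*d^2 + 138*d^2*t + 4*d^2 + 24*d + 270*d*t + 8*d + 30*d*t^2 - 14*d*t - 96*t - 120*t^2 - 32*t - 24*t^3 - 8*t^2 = -36*d^3 - 56*d^2 + 32*d - 24*t^3 + t^2*(30*d - 128) + t*(138*d^2 + 256*d - 128)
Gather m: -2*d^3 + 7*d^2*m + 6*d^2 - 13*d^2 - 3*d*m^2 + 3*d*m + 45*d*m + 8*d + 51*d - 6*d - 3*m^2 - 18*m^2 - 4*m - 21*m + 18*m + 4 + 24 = -2*d^3 - 7*d^2 + 53*d + m^2*(-3*d - 21) + m*(7*d^2 + 48*d - 7) + 28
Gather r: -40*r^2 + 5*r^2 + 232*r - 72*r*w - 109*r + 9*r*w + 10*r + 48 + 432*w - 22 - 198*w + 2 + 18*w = -35*r^2 + r*(133 - 63*w) + 252*w + 28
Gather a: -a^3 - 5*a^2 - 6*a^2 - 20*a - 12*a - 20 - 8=-a^3 - 11*a^2 - 32*a - 28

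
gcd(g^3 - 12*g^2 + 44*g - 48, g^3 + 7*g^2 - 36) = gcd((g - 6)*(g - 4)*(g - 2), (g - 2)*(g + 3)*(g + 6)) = g - 2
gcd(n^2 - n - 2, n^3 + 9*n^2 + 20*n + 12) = n + 1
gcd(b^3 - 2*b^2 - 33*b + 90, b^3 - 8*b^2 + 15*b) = b^2 - 8*b + 15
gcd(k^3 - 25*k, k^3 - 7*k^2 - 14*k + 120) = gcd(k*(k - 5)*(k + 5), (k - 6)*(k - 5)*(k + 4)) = k - 5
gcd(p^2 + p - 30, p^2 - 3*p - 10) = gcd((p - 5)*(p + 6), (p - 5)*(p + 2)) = p - 5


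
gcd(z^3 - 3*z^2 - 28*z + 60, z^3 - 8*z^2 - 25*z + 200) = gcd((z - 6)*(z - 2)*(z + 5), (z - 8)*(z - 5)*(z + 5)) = z + 5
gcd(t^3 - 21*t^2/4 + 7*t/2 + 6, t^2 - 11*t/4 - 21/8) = t + 3/4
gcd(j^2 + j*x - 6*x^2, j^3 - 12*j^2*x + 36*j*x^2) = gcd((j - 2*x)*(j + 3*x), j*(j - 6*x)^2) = 1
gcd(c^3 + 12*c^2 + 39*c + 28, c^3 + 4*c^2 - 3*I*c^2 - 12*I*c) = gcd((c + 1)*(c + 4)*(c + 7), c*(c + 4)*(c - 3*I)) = c + 4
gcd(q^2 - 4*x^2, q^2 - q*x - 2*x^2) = -q + 2*x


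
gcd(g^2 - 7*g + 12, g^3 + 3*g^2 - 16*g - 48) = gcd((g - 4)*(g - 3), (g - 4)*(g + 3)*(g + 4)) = g - 4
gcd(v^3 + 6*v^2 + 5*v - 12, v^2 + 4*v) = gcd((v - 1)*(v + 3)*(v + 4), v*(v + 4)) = v + 4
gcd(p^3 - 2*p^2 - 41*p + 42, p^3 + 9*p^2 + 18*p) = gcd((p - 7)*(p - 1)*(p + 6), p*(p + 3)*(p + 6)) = p + 6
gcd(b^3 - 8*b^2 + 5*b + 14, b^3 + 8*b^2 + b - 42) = b - 2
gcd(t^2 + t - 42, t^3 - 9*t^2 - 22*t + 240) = t - 6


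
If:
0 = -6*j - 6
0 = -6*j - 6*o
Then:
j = -1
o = 1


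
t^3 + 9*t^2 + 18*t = t*(t + 3)*(t + 6)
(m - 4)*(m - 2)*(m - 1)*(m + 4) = m^4 - 3*m^3 - 14*m^2 + 48*m - 32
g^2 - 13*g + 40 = (g - 8)*(g - 5)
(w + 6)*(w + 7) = w^2 + 13*w + 42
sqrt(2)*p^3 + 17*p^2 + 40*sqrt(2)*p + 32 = (p + 4*sqrt(2))^2*(sqrt(2)*p + 1)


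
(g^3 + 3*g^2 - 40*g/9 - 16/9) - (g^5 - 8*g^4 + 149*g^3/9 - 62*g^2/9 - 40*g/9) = -g^5 + 8*g^4 - 140*g^3/9 + 89*g^2/9 - 16/9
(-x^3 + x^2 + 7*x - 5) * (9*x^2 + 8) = -9*x^5 + 9*x^4 + 55*x^3 - 37*x^2 + 56*x - 40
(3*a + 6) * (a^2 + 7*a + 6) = 3*a^3 + 27*a^2 + 60*a + 36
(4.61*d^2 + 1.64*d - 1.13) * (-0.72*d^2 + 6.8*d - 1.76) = -3.3192*d^4 + 30.1672*d^3 + 3.852*d^2 - 10.5704*d + 1.9888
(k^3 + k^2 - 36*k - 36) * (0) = 0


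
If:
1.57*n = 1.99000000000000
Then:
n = 1.27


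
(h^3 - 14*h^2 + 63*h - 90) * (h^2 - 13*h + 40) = h^5 - 27*h^4 + 285*h^3 - 1469*h^2 + 3690*h - 3600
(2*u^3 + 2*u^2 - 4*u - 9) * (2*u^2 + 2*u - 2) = 4*u^5 + 8*u^4 - 8*u^3 - 30*u^2 - 10*u + 18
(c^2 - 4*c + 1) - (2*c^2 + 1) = -c^2 - 4*c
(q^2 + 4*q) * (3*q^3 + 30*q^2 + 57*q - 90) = 3*q^5 + 42*q^4 + 177*q^3 + 138*q^2 - 360*q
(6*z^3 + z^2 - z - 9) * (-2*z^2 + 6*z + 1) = -12*z^5 + 34*z^4 + 14*z^3 + 13*z^2 - 55*z - 9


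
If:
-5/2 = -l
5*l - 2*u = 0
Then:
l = 5/2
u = 25/4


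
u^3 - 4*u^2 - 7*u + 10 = (u - 5)*(u - 1)*(u + 2)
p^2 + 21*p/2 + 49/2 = (p + 7/2)*(p + 7)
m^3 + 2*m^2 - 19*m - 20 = (m - 4)*(m + 1)*(m + 5)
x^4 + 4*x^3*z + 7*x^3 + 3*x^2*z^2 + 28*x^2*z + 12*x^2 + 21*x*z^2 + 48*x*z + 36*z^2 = (x + 3)*(x + 4)*(x + z)*(x + 3*z)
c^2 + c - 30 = (c - 5)*(c + 6)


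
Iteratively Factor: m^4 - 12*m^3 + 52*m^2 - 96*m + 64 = (m - 2)*(m^3 - 10*m^2 + 32*m - 32) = (m - 4)*(m - 2)*(m^2 - 6*m + 8) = (m - 4)*(m - 2)^2*(m - 4)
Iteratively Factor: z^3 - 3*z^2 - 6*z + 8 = (z - 4)*(z^2 + z - 2) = (z - 4)*(z + 2)*(z - 1)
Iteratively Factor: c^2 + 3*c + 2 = (c + 1)*(c + 2)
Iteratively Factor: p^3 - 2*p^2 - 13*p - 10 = (p - 5)*(p^2 + 3*p + 2) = (p - 5)*(p + 2)*(p + 1)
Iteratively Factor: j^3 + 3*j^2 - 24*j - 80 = (j + 4)*(j^2 - j - 20) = (j - 5)*(j + 4)*(j + 4)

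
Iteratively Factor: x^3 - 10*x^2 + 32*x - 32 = (x - 4)*(x^2 - 6*x + 8) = (x - 4)^2*(x - 2)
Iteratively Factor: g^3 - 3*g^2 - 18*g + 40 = (g - 5)*(g^2 + 2*g - 8) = (g - 5)*(g + 4)*(g - 2)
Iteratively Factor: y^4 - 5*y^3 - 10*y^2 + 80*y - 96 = (y - 2)*(y^3 - 3*y^2 - 16*y + 48) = (y - 3)*(y - 2)*(y^2 - 16) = (y - 4)*(y - 3)*(y - 2)*(y + 4)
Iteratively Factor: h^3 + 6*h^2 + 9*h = (h + 3)*(h^2 + 3*h) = (h + 3)^2*(h)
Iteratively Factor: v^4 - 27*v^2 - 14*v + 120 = (v - 5)*(v^3 + 5*v^2 - 2*v - 24) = (v - 5)*(v + 3)*(v^2 + 2*v - 8) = (v - 5)*(v + 3)*(v + 4)*(v - 2)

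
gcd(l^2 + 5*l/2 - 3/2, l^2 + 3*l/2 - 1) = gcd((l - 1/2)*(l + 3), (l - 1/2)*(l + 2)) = l - 1/2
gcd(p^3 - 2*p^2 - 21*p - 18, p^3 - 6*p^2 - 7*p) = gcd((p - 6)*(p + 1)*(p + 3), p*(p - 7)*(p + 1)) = p + 1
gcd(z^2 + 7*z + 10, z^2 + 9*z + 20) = z + 5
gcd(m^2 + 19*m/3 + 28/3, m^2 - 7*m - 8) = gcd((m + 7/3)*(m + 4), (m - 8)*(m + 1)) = 1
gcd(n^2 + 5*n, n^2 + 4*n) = n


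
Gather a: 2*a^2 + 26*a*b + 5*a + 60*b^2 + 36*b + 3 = 2*a^2 + a*(26*b + 5) + 60*b^2 + 36*b + 3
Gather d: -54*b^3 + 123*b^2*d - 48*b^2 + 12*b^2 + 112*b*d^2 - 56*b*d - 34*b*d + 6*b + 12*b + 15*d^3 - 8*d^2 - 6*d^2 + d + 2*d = -54*b^3 - 36*b^2 + 18*b + 15*d^3 + d^2*(112*b - 14) + d*(123*b^2 - 90*b + 3)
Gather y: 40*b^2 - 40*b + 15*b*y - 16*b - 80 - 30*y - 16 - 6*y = 40*b^2 - 56*b + y*(15*b - 36) - 96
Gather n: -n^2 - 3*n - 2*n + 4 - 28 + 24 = -n^2 - 5*n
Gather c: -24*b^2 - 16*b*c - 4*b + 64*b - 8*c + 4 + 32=-24*b^2 + 60*b + c*(-16*b - 8) + 36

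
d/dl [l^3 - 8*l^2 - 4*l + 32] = 3*l^2 - 16*l - 4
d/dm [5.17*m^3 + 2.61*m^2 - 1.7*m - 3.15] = 15.51*m^2 + 5.22*m - 1.7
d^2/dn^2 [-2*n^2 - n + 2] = -4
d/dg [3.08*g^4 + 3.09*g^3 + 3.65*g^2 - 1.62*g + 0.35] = 12.32*g^3 + 9.27*g^2 + 7.3*g - 1.62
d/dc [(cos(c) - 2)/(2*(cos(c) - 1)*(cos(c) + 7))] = (cos(c)^2 - 4*cos(c) - 5)*sin(c)/(2*(cos(c) - 1)^2*(cos(c) + 7)^2)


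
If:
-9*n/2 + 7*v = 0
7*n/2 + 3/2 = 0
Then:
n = -3/7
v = -27/98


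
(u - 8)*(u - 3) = u^2 - 11*u + 24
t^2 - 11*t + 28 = (t - 7)*(t - 4)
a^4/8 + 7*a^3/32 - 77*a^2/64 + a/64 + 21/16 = (a/4 + 1)*(a/2 + 1/2)*(a - 7/4)*(a - 3/2)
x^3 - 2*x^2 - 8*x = x*(x - 4)*(x + 2)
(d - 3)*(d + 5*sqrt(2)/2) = d^2 - 3*d + 5*sqrt(2)*d/2 - 15*sqrt(2)/2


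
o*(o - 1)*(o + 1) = o^3 - o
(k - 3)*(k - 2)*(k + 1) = k^3 - 4*k^2 + k + 6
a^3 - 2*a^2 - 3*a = a*(a - 3)*(a + 1)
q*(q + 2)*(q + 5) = q^3 + 7*q^2 + 10*q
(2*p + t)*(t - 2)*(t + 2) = 2*p*t^2 - 8*p + t^3 - 4*t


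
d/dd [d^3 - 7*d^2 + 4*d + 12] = 3*d^2 - 14*d + 4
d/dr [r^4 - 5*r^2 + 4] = 4*r^3 - 10*r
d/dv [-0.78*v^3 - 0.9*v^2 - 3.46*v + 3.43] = -2.34*v^2 - 1.8*v - 3.46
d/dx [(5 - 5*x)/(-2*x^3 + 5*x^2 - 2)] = 5*(2*x^3 - 5*x^2 - 2*x*(x - 1)*(3*x - 5) + 2)/(2*x^3 - 5*x^2 + 2)^2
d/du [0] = 0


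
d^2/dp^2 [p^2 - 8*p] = 2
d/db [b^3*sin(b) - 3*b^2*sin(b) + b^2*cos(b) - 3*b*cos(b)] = b^3*cos(b) + 2*b^2*sin(b) - 3*b^2*cos(b) - 3*b*sin(b) + 2*b*cos(b) - 3*cos(b)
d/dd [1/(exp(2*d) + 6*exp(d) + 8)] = 2*(-exp(d) - 3)*exp(d)/(exp(2*d) + 6*exp(d) + 8)^2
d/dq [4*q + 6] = 4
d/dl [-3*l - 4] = -3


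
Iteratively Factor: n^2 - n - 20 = (n - 5)*(n + 4)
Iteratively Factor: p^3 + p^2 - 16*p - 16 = (p - 4)*(p^2 + 5*p + 4) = (p - 4)*(p + 4)*(p + 1)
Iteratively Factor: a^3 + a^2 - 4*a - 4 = (a + 1)*(a^2 - 4) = (a + 1)*(a + 2)*(a - 2)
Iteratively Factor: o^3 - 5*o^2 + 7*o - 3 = (o - 3)*(o^2 - 2*o + 1) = (o - 3)*(o - 1)*(o - 1)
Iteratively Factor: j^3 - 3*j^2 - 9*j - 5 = (j + 1)*(j^2 - 4*j - 5) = (j + 1)^2*(j - 5)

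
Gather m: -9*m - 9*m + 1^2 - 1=-18*m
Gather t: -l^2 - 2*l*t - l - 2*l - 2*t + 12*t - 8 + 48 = -l^2 - 3*l + t*(10 - 2*l) + 40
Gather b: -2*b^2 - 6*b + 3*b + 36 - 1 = -2*b^2 - 3*b + 35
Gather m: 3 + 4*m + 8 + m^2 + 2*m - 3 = m^2 + 6*m + 8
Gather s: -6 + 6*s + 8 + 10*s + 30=16*s + 32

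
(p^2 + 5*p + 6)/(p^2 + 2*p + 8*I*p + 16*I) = (p + 3)/(p + 8*I)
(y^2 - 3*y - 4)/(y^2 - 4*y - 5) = (y - 4)/(y - 5)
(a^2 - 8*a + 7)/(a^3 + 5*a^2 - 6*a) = (a - 7)/(a*(a + 6))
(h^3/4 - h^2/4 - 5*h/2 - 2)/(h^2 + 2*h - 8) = (h^3 - h^2 - 10*h - 8)/(4*(h^2 + 2*h - 8))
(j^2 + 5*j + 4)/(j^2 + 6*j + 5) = (j + 4)/(j + 5)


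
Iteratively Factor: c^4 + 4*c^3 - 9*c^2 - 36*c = (c + 3)*(c^3 + c^2 - 12*c) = (c + 3)*(c + 4)*(c^2 - 3*c) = (c - 3)*(c + 3)*(c + 4)*(c)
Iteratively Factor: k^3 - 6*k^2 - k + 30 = (k + 2)*(k^2 - 8*k + 15) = (k - 3)*(k + 2)*(k - 5)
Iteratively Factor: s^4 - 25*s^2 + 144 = (s - 3)*(s^3 + 3*s^2 - 16*s - 48) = (s - 4)*(s - 3)*(s^2 + 7*s + 12) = (s - 4)*(s - 3)*(s + 3)*(s + 4)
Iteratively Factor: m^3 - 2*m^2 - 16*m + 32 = (m + 4)*(m^2 - 6*m + 8) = (m - 2)*(m + 4)*(m - 4)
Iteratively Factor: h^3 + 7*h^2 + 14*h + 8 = (h + 1)*(h^2 + 6*h + 8) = (h + 1)*(h + 4)*(h + 2)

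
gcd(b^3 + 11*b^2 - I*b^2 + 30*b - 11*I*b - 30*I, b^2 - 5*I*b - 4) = b - I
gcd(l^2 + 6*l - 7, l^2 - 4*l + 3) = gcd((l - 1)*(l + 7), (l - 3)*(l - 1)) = l - 1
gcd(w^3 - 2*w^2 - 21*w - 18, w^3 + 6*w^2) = 1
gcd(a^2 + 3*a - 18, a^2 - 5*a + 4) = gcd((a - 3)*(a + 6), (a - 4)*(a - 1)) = 1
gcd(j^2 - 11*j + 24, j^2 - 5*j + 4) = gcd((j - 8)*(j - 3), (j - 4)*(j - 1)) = 1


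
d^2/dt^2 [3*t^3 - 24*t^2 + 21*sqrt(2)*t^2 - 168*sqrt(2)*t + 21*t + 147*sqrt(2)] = 18*t - 48 + 42*sqrt(2)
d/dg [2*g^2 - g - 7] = 4*g - 1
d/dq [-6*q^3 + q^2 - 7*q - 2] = -18*q^2 + 2*q - 7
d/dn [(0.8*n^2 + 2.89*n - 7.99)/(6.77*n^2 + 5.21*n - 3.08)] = (-15.3973*n^2 + 103.2566*n + 32.7267)/(45.8329*n^4 + 70.5434*n^3 - 14.5591*n^2 - 32.0936*n + 9.4864)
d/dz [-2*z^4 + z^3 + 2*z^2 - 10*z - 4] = -8*z^3 + 3*z^2 + 4*z - 10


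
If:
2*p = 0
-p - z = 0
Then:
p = 0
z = 0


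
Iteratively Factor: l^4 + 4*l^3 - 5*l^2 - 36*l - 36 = (l + 2)*(l^3 + 2*l^2 - 9*l - 18) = (l + 2)*(l + 3)*(l^2 - l - 6) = (l + 2)^2*(l + 3)*(l - 3)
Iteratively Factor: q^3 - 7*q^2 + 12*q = (q)*(q^2 - 7*q + 12) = q*(q - 4)*(q - 3)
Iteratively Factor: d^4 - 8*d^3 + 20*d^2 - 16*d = (d - 2)*(d^3 - 6*d^2 + 8*d) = (d - 4)*(d - 2)*(d^2 - 2*d) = d*(d - 4)*(d - 2)*(d - 2)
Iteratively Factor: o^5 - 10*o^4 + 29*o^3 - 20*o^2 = (o - 1)*(o^4 - 9*o^3 + 20*o^2) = o*(o - 1)*(o^3 - 9*o^2 + 20*o) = o*(o - 5)*(o - 1)*(o^2 - 4*o) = o^2*(o - 5)*(o - 1)*(o - 4)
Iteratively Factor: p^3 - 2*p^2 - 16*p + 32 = (p - 4)*(p^2 + 2*p - 8) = (p - 4)*(p - 2)*(p + 4)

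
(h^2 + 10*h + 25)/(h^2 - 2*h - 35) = (h + 5)/(h - 7)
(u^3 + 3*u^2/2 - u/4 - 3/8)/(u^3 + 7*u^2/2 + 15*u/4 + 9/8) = (2*u - 1)/(2*u + 3)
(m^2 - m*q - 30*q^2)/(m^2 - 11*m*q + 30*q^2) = (-m - 5*q)/(-m + 5*q)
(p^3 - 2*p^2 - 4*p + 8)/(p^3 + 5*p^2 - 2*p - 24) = (p^2 - 4)/(p^2 + 7*p + 12)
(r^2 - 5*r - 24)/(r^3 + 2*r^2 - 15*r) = (r^2 - 5*r - 24)/(r*(r^2 + 2*r - 15))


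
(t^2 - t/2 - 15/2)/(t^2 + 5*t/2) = (t - 3)/t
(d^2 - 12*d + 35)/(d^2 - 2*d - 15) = (d - 7)/(d + 3)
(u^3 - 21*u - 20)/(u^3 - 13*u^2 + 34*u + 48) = (u^2 - u - 20)/(u^2 - 14*u + 48)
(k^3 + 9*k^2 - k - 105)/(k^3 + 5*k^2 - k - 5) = (k^2 + 4*k - 21)/(k^2 - 1)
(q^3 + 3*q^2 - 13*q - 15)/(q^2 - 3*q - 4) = (q^2 + 2*q - 15)/(q - 4)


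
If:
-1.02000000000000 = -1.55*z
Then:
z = 0.66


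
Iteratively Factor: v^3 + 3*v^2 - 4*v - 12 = (v + 2)*(v^2 + v - 6) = (v + 2)*(v + 3)*(v - 2)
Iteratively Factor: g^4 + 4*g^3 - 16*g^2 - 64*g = (g + 4)*(g^3 - 16*g) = (g + 4)^2*(g^2 - 4*g) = g*(g + 4)^2*(g - 4)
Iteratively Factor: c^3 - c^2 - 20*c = (c)*(c^2 - c - 20) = c*(c + 4)*(c - 5)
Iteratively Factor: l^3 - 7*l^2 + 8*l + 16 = (l - 4)*(l^2 - 3*l - 4) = (l - 4)*(l + 1)*(l - 4)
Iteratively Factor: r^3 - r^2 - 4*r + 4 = (r - 1)*(r^2 - 4) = (r - 2)*(r - 1)*(r + 2)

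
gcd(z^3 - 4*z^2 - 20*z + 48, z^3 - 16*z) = z + 4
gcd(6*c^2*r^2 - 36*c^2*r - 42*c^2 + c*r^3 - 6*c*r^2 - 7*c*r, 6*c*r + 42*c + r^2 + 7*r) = 6*c + r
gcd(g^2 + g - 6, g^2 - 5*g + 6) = g - 2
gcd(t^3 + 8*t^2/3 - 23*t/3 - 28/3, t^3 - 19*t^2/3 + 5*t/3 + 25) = 1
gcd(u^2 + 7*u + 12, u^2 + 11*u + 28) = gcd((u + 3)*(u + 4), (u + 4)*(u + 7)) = u + 4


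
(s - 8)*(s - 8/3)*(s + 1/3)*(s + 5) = s^4 - 16*s^3/3 - 305*s^2/9 + 96*s + 320/9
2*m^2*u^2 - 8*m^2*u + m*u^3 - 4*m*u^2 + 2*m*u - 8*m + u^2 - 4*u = (2*m + u)*(u - 4)*(m*u + 1)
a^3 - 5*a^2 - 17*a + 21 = (a - 7)*(a - 1)*(a + 3)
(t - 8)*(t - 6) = t^2 - 14*t + 48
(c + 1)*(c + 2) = c^2 + 3*c + 2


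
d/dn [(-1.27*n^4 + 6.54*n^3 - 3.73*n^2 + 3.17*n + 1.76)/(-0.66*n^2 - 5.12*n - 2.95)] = (1.6764*n^5 + 15.1908*n^4 - 51.9836*n^3 - 36.6892*n^2 + 24.3302*n - 0.340299999999999)/(0.4356*n^4 + 6.7584*n^3 + 30.1084*n^2 + 30.208*n + 8.7025)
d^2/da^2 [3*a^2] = 6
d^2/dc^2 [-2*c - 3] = 0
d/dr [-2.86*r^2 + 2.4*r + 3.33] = 2.4 - 5.72*r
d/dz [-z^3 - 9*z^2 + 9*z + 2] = -3*z^2 - 18*z + 9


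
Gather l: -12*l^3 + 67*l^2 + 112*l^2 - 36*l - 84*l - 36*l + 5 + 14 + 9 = -12*l^3 + 179*l^2 - 156*l + 28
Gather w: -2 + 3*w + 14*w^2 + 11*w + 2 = 14*w^2 + 14*w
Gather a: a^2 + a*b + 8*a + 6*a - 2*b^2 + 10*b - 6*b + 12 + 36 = a^2 + a*(b + 14) - 2*b^2 + 4*b + 48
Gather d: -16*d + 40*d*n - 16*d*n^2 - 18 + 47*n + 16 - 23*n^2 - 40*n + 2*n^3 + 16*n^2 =d*(-16*n^2 + 40*n - 16) + 2*n^3 - 7*n^2 + 7*n - 2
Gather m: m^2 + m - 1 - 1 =m^2 + m - 2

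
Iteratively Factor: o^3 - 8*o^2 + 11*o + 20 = (o - 4)*(o^2 - 4*o - 5) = (o - 5)*(o - 4)*(o + 1)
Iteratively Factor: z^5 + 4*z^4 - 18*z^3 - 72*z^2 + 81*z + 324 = (z - 3)*(z^4 + 7*z^3 + 3*z^2 - 63*z - 108) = (z - 3)*(z + 3)*(z^3 + 4*z^2 - 9*z - 36) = (z - 3)^2*(z + 3)*(z^2 + 7*z + 12) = (z - 3)^2*(z + 3)^2*(z + 4)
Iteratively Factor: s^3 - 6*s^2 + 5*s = (s - 1)*(s^2 - 5*s) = s*(s - 1)*(s - 5)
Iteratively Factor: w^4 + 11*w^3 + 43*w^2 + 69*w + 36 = (w + 3)*(w^3 + 8*w^2 + 19*w + 12) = (w + 3)^2*(w^2 + 5*w + 4) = (w + 1)*(w + 3)^2*(w + 4)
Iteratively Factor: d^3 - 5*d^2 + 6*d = (d)*(d^2 - 5*d + 6) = d*(d - 2)*(d - 3)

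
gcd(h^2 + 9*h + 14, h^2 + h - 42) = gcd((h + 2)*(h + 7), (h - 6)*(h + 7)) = h + 7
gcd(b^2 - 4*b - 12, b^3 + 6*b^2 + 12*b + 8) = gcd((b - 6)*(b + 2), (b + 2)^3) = b + 2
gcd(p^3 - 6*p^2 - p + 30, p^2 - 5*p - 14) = p + 2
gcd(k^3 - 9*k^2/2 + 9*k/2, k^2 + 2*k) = k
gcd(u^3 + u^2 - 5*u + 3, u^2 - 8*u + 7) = u - 1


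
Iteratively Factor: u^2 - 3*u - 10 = (u - 5)*(u + 2)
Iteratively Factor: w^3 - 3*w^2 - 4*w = (w + 1)*(w^2 - 4*w) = (w - 4)*(w + 1)*(w)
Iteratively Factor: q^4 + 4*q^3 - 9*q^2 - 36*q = (q)*(q^3 + 4*q^2 - 9*q - 36) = q*(q - 3)*(q^2 + 7*q + 12) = q*(q - 3)*(q + 4)*(q + 3)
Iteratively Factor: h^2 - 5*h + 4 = (h - 4)*(h - 1)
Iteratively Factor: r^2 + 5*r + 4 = (r + 1)*(r + 4)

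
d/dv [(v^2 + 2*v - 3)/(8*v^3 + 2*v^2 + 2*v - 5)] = 2*(-4*v^4 - 16*v^3 + 35*v^2 + v - 2)/(64*v^6 + 32*v^5 + 36*v^4 - 72*v^3 - 16*v^2 - 20*v + 25)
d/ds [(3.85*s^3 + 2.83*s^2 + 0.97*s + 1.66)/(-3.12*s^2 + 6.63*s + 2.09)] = (-12.012*s^4 + 51.051*s^3 + 45.9288*s^2 + 22.1878*s - 8.9785)/(9.7344*s^4 - 41.3712*s^3 + 30.9153*s^2 + 27.7134*s + 4.3681)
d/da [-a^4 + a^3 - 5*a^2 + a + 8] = -4*a^3 + 3*a^2 - 10*a + 1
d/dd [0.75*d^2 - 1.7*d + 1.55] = 1.5*d - 1.7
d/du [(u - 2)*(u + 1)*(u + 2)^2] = 4*u^3 + 9*u^2 - 4*u - 12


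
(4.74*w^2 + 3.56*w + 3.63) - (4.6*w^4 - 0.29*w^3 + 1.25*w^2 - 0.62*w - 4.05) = -4.6*w^4 + 0.29*w^3 + 3.49*w^2 + 4.18*w + 7.68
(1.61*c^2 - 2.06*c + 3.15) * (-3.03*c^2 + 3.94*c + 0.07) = -4.8783*c^4 + 12.5852*c^3 - 17.5482*c^2 + 12.2668*c + 0.2205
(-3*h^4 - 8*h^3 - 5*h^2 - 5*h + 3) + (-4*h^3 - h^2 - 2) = -3*h^4 - 12*h^3 - 6*h^2 - 5*h + 1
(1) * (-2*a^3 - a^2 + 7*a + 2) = -2*a^3 - a^2 + 7*a + 2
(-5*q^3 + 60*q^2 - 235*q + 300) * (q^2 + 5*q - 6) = -5*q^5 + 35*q^4 + 95*q^3 - 1235*q^2 + 2910*q - 1800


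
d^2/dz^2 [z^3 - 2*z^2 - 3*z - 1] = 6*z - 4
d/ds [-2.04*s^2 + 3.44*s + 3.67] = 3.44 - 4.08*s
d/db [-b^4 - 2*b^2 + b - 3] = -4*b^3 - 4*b + 1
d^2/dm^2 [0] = 0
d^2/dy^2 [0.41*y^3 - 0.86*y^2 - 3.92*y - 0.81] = 2.46*y - 1.72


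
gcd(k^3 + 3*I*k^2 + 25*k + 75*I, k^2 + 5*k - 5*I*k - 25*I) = k - 5*I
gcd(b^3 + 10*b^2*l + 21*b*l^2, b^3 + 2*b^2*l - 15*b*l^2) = b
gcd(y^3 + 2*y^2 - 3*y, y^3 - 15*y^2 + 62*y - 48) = y - 1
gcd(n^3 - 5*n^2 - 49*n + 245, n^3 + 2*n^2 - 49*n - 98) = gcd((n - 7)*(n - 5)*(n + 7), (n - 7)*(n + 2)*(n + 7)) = n^2 - 49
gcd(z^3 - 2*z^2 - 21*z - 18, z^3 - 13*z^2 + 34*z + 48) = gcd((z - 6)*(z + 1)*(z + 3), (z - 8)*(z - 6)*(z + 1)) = z^2 - 5*z - 6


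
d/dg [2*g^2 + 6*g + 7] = 4*g + 6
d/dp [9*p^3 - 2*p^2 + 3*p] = 27*p^2 - 4*p + 3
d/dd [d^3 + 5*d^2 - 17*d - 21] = 3*d^2 + 10*d - 17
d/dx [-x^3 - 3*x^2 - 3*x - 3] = -3*x^2 - 6*x - 3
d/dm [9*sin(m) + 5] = 9*cos(m)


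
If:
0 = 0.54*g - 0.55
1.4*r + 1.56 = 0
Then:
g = 1.02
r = -1.11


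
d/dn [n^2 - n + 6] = 2*n - 1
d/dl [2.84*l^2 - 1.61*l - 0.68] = 5.68*l - 1.61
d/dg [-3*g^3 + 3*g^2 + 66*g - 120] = -9*g^2 + 6*g + 66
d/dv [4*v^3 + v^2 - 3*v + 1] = 12*v^2 + 2*v - 3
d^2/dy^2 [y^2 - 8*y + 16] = 2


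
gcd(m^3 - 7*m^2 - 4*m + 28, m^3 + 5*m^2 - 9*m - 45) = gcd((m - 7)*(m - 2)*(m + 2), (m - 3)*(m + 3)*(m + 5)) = 1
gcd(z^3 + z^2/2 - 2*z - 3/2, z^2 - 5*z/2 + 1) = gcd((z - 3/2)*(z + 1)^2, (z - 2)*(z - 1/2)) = 1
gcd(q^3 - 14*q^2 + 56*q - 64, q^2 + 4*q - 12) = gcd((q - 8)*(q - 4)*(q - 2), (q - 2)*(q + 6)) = q - 2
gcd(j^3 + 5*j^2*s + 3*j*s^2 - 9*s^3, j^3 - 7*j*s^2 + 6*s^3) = -j^2 - 2*j*s + 3*s^2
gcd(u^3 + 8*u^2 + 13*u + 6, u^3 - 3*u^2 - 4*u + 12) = 1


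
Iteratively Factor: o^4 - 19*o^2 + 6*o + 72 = (o - 3)*(o^3 + 3*o^2 - 10*o - 24) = (o - 3)^2*(o^2 + 6*o + 8) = (o - 3)^2*(o + 4)*(o + 2)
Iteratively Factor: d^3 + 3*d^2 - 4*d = (d + 4)*(d^2 - d) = (d - 1)*(d + 4)*(d)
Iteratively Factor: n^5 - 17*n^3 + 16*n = (n + 4)*(n^4 - 4*n^3 - n^2 + 4*n) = (n - 1)*(n + 4)*(n^3 - 3*n^2 - 4*n) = (n - 4)*(n - 1)*(n + 4)*(n^2 + n) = (n - 4)*(n - 1)*(n + 1)*(n + 4)*(n)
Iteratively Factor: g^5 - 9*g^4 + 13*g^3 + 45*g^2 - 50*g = (g - 1)*(g^4 - 8*g^3 + 5*g^2 + 50*g) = (g - 1)*(g + 2)*(g^3 - 10*g^2 + 25*g) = (g - 5)*(g - 1)*(g + 2)*(g^2 - 5*g) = (g - 5)^2*(g - 1)*(g + 2)*(g)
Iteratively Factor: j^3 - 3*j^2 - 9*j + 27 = (j - 3)*(j^2 - 9) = (j - 3)^2*(j + 3)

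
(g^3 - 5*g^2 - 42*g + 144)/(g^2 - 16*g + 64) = (g^2 + 3*g - 18)/(g - 8)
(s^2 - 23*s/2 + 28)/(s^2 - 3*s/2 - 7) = (s - 8)/(s + 2)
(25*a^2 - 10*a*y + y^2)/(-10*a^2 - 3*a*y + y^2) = (-5*a + y)/(2*a + y)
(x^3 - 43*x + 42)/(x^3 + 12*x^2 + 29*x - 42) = (x - 6)/(x + 6)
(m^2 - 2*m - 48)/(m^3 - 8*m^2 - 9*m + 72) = (m + 6)/(m^2 - 9)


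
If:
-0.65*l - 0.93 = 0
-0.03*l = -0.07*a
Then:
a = -0.61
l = -1.43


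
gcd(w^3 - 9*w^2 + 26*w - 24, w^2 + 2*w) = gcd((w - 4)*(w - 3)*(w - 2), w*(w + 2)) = 1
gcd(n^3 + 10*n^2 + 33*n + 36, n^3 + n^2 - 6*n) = n + 3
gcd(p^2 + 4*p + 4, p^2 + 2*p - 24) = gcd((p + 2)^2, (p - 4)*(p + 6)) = 1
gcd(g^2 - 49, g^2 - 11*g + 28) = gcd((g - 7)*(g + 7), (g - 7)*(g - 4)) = g - 7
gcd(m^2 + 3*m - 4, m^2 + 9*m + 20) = m + 4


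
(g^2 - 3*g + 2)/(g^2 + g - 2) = (g - 2)/(g + 2)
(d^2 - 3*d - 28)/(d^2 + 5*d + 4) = (d - 7)/(d + 1)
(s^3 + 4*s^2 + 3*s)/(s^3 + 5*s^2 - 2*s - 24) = s*(s + 1)/(s^2 + 2*s - 8)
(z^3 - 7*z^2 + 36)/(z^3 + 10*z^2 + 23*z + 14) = (z^2 - 9*z + 18)/(z^2 + 8*z + 7)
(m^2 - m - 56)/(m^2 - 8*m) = (m + 7)/m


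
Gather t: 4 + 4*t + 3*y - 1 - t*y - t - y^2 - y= t*(3 - y) - y^2 + 2*y + 3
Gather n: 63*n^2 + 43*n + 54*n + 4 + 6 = 63*n^2 + 97*n + 10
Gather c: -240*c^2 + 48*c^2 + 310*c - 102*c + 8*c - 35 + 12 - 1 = -192*c^2 + 216*c - 24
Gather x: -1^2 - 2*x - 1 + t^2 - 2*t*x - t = t^2 - t + x*(-2*t - 2) - 2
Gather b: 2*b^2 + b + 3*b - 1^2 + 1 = 2*b^2 + 4*b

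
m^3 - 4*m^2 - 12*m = m*(m - 6)*(m + 2)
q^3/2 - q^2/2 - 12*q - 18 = (q/2 + 1)*(q - 6)*(q + 3)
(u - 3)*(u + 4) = u^2 + u - 12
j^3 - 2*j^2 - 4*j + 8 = (j - 2)^2*(j + 2)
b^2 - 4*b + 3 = (b - 3)*(b - 1)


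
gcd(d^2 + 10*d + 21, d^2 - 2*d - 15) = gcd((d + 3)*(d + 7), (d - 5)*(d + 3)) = d + 3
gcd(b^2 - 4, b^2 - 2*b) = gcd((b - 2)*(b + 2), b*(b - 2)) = b - 2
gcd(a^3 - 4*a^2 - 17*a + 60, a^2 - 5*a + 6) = a - 3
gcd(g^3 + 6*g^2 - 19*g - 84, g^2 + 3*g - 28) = g^2 + 3*g - 28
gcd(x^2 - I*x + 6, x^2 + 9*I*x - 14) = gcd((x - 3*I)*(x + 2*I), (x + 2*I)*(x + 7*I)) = x + 2*I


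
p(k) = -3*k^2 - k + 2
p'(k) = -6*k - 1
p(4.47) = -62.41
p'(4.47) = -27.82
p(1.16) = -3.20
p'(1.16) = -7.96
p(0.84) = -0.96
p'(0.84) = -6.04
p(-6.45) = -116.36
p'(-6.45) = 37.70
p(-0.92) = 0.38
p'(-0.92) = 4.52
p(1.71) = -8.48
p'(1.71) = -11.26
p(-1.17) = -0.94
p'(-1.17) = 6.02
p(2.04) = -12.52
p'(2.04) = -13.24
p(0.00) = 2.00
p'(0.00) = -1.00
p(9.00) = -250.00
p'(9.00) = -55.00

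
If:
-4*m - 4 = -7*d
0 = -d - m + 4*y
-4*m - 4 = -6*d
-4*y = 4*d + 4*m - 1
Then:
No Solution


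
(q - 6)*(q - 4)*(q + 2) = q^3 - 8*q^2 + 4*q + 48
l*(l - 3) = l^2 - 3*l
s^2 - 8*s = s*(s - 8)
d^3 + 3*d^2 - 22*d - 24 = (d - 4)*(d + 1)*(d + 6)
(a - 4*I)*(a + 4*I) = a^2 + 16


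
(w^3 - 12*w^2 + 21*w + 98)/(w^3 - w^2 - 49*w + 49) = (w^2 - 5*w - 14)/(w^2 + 6*w - 7)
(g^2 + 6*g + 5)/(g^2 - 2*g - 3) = (g + 5)/(g - 3)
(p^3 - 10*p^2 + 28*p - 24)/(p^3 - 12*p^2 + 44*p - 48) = (p - 2)/(p - 4)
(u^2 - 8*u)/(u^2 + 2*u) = (u - 8)/(u + 2)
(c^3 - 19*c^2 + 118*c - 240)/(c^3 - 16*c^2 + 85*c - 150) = (c - 8)/(c - 5)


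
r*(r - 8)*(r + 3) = r^3 - 5*r^2 - 24*r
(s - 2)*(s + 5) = s^2 + 3*s - 10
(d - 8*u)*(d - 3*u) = d^2 - 11*d*u + 24*u^2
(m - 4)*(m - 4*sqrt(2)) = m^2 - 4*sqrt(2)*m - 4*m + 16*sqrt(2)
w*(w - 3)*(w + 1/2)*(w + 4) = w^4 + 3*w^3/2 - 23*w^2/2 - 6*w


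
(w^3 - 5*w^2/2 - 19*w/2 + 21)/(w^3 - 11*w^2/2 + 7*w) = (w + 3)/w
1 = 1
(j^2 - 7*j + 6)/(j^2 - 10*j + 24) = (j - 1)/(j - 4)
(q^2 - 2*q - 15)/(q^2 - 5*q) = (q + 3)/q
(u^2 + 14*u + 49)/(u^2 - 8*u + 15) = (u^2 + 14*u + 49)/(u^2 - 8*u + 15)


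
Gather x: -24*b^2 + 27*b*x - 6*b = -24*b^2 + 27*b*x - 6*b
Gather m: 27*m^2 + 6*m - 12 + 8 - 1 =27*m^2 + 6*m - 5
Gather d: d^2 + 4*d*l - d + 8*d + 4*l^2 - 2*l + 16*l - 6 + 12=d^2 + d*(4*l + 7) + 4*l^2 + 14*l + 6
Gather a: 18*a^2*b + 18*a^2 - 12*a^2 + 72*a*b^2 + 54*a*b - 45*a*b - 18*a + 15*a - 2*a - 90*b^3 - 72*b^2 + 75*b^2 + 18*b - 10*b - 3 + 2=a^2*(18*b + 6) + a*(72*b^2 + 9*b - 5) - 90*b^3 + 3*b^2 + 8*b - 1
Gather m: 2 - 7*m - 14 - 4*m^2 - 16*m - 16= -4*m^2 - 23*m - 28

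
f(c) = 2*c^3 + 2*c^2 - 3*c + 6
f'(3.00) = 63.00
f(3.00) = 69.00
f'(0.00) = -3.00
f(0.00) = 6.00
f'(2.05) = 30.42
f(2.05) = 25.49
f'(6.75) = 297.38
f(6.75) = 691.97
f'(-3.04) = 40.29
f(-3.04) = -22.59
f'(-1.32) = 2.17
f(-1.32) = 8.84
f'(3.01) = 63.40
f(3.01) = 69.63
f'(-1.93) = 11.63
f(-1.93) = 4.86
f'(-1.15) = 0.33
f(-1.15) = 9.05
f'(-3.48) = 55.74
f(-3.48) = -43.63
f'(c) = 6*c^2 + 4*c - 3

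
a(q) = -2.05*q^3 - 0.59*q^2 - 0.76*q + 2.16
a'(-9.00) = -488.29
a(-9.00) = 1455.66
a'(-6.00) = -215.08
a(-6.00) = 428.28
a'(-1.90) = -20.72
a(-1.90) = 15.54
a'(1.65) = -19.45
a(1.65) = -9.91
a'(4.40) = -125.02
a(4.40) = -187.23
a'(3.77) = -92.62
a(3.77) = -118.94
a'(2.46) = -40.88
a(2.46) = -33.80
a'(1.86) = -24.23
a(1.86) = -14.49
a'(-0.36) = -1.13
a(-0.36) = 2.45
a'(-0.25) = -0.85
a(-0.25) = 2.35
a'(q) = -6.15*q^2 - 1.18*q - 0.76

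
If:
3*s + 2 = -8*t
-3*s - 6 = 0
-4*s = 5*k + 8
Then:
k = 0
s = -2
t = 1/2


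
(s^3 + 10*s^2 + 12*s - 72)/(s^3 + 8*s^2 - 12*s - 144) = (s - 2)/(s - 4)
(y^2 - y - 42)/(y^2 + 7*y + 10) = (y^2 - y - 42)/(y^2 + 7*y + 10)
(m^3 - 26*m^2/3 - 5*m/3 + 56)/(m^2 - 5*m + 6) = (3*m^2 - 17*m - 56)/(3*(m - 2))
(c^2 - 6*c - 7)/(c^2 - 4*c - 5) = (c - 7)/(c - 5)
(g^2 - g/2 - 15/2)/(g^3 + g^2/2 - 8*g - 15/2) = 1/(g + 1)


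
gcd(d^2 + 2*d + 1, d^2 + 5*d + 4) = d + 1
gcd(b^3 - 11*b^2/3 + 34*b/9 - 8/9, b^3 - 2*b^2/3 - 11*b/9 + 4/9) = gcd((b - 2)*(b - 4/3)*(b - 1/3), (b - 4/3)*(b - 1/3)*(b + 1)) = b^2 - 5*b/3 + 4/9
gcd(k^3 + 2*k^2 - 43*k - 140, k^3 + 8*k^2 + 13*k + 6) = 1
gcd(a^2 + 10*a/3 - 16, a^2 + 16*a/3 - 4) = a + 6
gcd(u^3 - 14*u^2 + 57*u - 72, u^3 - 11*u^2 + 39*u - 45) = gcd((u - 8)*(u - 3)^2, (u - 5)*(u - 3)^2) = u^2 - 6*u + 9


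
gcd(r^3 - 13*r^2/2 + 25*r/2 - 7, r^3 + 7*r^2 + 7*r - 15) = r - 1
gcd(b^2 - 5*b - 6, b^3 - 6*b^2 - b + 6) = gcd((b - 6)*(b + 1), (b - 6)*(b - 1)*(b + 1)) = b^2 - 5*b - 6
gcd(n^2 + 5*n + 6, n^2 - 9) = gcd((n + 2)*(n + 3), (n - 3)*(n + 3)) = n + 3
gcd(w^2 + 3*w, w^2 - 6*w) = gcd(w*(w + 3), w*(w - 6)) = w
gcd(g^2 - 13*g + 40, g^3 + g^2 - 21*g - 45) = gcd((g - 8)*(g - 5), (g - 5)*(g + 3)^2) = g - 5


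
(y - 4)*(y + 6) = y^2 + 2*y - 24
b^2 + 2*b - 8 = (b - 2)*(b + 4)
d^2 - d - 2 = (d - 2)*(d + 1)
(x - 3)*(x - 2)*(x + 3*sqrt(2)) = x^3 - 5*x^2 + 3*sqrt(2)*x^2 - 15*sqrt(2)*x + 6*x + 18*sqrt(2)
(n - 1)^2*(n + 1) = n^3 - n^2 - n + 1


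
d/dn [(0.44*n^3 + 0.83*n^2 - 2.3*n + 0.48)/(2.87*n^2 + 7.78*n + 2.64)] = (1.2628*n^4 + 6.8464*n^3 + 16.5432*n^2 + 1.6272*n - 9.8064)/(8.2369*n^4 + 44.6572*n^3 + 75.682*n^2 + 41.0784*n + 6.9696)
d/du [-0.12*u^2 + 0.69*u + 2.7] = 0.69 - 0.24*u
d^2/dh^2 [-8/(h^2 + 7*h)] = 16*(h*(h + 7) - (2*h + 7)^2)/(h^3*(h + 7)^3)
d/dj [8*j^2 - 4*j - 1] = 16*j - 4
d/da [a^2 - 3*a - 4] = 2*a - 3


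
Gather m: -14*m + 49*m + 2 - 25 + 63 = 35*m + 40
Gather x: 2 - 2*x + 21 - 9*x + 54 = 77 - 11*x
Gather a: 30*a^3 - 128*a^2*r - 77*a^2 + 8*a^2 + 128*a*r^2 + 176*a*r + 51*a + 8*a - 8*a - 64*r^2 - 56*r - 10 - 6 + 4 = 30*a^3 + a^2*(-128*r - 69) + a*(128*r^2 + 176*r + 51) - 64*r^2 - 56*r - 12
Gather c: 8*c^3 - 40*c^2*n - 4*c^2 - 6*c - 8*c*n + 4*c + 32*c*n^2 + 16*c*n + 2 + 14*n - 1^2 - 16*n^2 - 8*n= 8*c^3 + c^2*(-40*n - 4) + c*(32*n^2 + 8*n - 2) - 16*n^2 + 6*n + 1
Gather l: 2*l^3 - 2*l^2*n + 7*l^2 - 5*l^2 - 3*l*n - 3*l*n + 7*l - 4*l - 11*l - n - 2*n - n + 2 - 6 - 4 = 2*l^3 + l^2*(2 - 2*n) + l*(-6*n - 8) - 4*n - 8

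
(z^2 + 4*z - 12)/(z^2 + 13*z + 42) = (z - 2)/(z + 7)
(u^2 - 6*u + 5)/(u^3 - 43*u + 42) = (u - 5)/(u^2 + u - 42)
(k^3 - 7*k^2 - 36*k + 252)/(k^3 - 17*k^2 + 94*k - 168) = (k + 6)/(k - 4)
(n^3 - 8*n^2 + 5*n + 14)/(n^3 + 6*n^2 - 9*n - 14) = (n - 7)/(n + 7)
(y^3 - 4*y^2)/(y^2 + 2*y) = y*(y - 4)/(y + 2)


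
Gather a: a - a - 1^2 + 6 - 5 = 0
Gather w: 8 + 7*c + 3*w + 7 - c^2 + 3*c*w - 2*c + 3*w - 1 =-c^2 + 5*c + w*(3*c + 6) + 14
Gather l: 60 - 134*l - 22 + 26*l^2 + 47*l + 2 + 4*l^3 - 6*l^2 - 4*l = 4*l^3 + 20*l^2 - 91*l + 40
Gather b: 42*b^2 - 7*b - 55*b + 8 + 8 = 42*b^2 - 62*b + 16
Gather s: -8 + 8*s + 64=8*s + 56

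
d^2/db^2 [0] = 0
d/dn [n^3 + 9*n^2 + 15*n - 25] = 3*n^2 + 18*n + 15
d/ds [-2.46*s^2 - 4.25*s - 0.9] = -4.92*s - 4.25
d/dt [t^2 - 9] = 2*t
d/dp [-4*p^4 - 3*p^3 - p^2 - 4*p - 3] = -16*p^3 - 9*p^2 - 2*p - 4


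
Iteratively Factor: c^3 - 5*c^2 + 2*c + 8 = (c - 2)*(c^2 - 3*c - 4) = (c - 2)*(c + 1)*(c - 4)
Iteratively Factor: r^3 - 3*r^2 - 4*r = (r - 4)*(r^2 + r) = (r - 4)*(r + 1)*(r)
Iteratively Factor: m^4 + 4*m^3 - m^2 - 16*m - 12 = (m + 1)*(m^3 + 3*m^2 - 4*m - 12) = (m + 1)*(m + 3)*(m^2 - 4) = (m - 2)*(m + 1)*(m + 3)*(m + 2)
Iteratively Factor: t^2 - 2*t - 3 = (t + 1)*(t - 3)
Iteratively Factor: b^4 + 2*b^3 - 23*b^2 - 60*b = (b + 3)*(b^3 - b^2 - 20*b) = b*(b + 3)*(b^2 - b - 20) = b*(b + 3)*(b + 4)*(b - 5)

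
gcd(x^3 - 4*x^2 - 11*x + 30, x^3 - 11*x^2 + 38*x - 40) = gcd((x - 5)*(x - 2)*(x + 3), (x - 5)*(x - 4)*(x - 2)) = x^2 - 7*x + 10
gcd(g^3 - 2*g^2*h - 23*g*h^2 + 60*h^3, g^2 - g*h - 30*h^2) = g + 5*h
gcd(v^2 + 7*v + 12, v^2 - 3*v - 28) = v + 4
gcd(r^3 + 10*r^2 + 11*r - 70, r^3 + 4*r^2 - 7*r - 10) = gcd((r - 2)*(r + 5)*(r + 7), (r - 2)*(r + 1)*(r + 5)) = r^2 + 3*r - 10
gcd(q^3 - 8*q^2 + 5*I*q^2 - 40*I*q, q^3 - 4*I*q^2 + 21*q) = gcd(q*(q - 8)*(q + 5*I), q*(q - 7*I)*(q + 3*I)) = q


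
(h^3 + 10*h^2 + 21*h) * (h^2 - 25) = h^5 + 10*h^4 - 4*h^3 - 250*h^2 - 525*h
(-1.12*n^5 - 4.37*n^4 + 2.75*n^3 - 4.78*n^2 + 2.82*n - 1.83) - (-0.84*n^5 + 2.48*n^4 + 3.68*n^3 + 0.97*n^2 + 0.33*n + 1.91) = -0.28*n^5 - 6.85*n^4 - 0.93*n^3 - 5.75*n^2 + 2.49*n - 3.74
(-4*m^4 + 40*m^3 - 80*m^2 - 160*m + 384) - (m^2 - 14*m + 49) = -4*m^4 + 40*m^3 - 81*m^2 - 146*m + 335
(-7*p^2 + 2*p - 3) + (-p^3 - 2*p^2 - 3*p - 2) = -p^3 - 9*p^2 - p - 5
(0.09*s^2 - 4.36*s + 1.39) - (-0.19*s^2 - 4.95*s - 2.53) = 0.28*s^2 + 0.59*s + 3.92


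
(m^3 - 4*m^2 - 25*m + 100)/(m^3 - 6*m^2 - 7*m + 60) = (m + 5)/(m + 3)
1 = 1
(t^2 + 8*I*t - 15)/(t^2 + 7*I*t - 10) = (t + 3*I)/(t + 2*I)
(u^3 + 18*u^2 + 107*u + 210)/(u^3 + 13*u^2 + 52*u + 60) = (u + 7)/(u + 2)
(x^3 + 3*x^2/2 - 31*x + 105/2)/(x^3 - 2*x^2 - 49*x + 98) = (2*x^2 - 11*x + 15)/(2*(x^2 - 9*x + 14))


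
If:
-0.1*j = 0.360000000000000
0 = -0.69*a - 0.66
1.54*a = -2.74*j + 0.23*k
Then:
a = -0.96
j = -3.60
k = -49.29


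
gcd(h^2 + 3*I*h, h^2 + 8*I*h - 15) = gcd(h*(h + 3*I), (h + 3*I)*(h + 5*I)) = h + 3*I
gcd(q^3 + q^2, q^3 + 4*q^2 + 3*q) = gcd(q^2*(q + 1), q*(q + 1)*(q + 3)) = q^2 + q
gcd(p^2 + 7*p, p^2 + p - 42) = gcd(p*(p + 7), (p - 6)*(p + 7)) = p + 7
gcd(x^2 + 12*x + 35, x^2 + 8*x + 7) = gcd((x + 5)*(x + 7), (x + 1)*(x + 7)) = x + 7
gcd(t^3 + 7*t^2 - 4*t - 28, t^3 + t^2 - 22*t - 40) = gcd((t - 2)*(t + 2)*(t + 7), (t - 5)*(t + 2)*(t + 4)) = t + 2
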